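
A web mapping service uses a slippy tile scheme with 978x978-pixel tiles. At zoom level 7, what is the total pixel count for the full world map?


tiles per axis = 2^7 = 128
total tiles = 128^2 = 16384
pixels per axis = 128 * 978 = 125184
total pixels = 125184^2 = 15671033856

15671033856 pixels


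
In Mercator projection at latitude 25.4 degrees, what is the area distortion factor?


area_distortion = 1/cos^2(25.4) = 1.225

1.225


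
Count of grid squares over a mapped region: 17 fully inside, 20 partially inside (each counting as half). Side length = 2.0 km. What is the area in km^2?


effective squares = 17 + 20 * 0.5 = 27.0
area = 27.0 * 4.0 = 108.0 km^2

108.0 km^2


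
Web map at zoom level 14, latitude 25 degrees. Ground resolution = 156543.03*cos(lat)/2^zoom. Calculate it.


res = 156543.03 * cos(25) / 2^14 = 156543.03 * 0.90630779 / 16384 = 8.66 m/pixel

8.66 m/pixel


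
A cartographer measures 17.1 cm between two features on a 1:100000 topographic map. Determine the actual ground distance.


ground = 17.1 cm * 100000 / 100 = 17100.0 m = 17.1 km

17.1 km


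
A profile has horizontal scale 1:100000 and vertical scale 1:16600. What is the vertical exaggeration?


VE = horizontal_scale / vertical_scale = 100000 / 16600 ≈ 6.0

6.0x


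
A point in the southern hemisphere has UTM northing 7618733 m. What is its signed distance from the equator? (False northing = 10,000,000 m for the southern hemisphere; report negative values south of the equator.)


For southern: actual = 7618733 - 10000000 = -2381267 m

-2381267 m


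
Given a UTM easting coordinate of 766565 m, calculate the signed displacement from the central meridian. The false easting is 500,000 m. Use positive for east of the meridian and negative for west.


displacement = 766565 - 500000 = 266565 m

266565 m


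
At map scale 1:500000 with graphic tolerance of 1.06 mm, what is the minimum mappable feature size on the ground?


ground = 1.06 mm * 500000 / 1000 = 530.0 m

530.0 m


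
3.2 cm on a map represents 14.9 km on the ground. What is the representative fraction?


ground = 14.9 km = 1490000 cm; RF denominator = ground / map = 1490000 / 3.2 = 465625; RF = 1:465625

1:465625


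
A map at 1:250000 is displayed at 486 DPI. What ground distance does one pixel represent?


pixel_cm = 2.54 / 486 ≈ 0.005226 cm
ground = pixel_cm * 250000 / 100 = 2.54 * 250000 / (486 * 100) = 635000 / 48600 ≈ 13.07 m

13.07 m


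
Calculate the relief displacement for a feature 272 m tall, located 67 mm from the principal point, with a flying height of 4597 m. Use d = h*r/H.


d = h * r / H = 272 * 67 / 4597 = 3.96 mm

3.96 mm


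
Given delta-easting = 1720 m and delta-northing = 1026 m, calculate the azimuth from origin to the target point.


az = atan2(1720, 1026) = 59.2 deg
adjusted to 0-360: 59.2 degrees

59.2 degrees


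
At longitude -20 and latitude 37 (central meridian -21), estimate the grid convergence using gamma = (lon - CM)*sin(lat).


gamma = (-20 - -21) * sin(37) = 1 * 0.601815 = 0.602 degrees

0.602 degrees


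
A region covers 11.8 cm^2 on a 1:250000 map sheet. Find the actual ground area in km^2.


ground_area = 11.8 * (250000/100)^2 = 73750000.0 m^2 = 73.75 km^2

73.75 km^2


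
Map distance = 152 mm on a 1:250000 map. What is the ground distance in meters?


ground = 152 mm * 250000 / 1000 = 38000.0 m

38000.0 m


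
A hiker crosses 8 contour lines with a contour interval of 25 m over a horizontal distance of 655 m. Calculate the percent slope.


elevation change = 8 * 25 = 200 m
slope = 200 / 655 * 100 = 30.5%

30.5%


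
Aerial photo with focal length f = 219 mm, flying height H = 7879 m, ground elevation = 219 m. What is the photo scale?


scale = f / (H - h) = 219 mm / 7660 m = 219 / 7660000 = 1:34977

1:34977


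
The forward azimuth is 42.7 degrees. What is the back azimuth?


back azimuth = (42.7 + 180) mod 360 = 222.7 degrees

222.7 degrees


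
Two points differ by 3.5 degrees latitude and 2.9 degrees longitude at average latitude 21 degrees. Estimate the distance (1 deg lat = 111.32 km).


dlat_km = 3.5 * 111.32 = 389.62
dlon_km = 2.9 * 111.32 * cos(21) ≈ 301.386
dist = sqrt(389.62^2 + 301.386^2) ≈ 492.6 km

492.6 km


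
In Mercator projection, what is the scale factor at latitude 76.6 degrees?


SF = 1 / cos(76.6) = 1 / 0.231748 = 4.315

4.315


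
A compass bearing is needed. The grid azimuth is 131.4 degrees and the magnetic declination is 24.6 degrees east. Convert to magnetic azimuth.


magnetic azimuth = grid azimuth - declination (east +ve)
mag_az = 131.4 - 24.6 = 106.8 degrees

106.8 degrees


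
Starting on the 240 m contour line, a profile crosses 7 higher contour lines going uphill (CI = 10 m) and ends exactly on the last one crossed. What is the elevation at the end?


elevation = 240 + 7 * 10 = 310 m

310 m


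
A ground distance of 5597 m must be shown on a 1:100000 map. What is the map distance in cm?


map_cm = 5597 * 100 / 100000 = 5.597 cm ≈ 5.6 cm

5.6 cm


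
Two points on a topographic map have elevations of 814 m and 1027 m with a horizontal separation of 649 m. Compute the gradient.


gradient = (1027 - 814) / 649 = 213 / 649 = 0.3282

0.3282


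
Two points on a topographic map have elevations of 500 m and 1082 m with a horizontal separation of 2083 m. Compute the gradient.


gradient = (1082 - 500) / 2083 = 582 / 2083 = 0.2794

0.2794


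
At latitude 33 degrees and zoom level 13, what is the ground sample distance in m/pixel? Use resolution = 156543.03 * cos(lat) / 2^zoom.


res = 156543.03 * cos(33) / 2^13 = 156543.03 * 0.83867057 / 8192 = 16.03 m/pixel

16.03 m/pixel


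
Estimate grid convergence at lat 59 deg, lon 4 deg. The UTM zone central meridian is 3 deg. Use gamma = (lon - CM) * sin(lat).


gamma = (4 - 3) * sin(59) = 1 * 0.857167 = 0.857 degrees

0.857 degrees


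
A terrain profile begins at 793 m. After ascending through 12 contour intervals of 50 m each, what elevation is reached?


elevation = 793 + 12 * 50 = 1393 m

1393 m


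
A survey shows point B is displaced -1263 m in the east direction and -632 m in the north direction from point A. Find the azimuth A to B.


az = atan2(-1263, -632) = -116.6 deg
adjusted to 0-360: 243.4 degrees

243.4 degrees


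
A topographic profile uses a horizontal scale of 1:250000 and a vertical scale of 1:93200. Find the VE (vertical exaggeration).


VE = horizontal_scale / vertical_scale = 250000 / 93200 ≈ 2.7

2.7x


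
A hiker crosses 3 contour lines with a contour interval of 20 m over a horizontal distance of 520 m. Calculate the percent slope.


elevation change = 3 * 20 = 60 m
slope = 60 / 520 * 100 = 11.5%

11.5%


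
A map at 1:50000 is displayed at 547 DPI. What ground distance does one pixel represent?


pixel_cm = 2.54 / 547 ≈ 0.004644 cm
ground = pixel_cm * 50000 / 100 = 2.54 * 50000 / (547 * 100) = 127000 / 54700 ≈ 2.32 m

2.32 m


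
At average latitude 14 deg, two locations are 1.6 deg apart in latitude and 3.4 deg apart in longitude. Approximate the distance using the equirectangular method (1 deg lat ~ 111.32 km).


dlat_km = 1.6 * 111.32 = 178.112
dlon_km = 3.4 * 111.32 * cos(14) ≈ 367.245
dist = sqrt(178.112^2 + 367.245^2) ≈ 408.2 km

408.2 km


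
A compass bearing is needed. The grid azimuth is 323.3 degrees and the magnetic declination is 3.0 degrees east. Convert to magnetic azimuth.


magnetic azimuth = grid azimuth - declination (east +ve)
mag_az = 323.3 - 3.0 = 320.3 degrees

320.3 degrees


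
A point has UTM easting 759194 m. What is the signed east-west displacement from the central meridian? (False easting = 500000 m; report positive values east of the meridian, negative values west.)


displacement = 759194 - 500000 = 259194 m

259194 m


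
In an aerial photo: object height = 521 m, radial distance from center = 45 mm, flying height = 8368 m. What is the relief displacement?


d = h * r / H = 521 * 45 / 8368 = 2.8 mm

2.8 mm


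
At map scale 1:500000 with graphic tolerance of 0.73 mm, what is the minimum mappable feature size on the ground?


ground = 0.73 mm * 500000 / 1000 = 365.0 m

365.0 m


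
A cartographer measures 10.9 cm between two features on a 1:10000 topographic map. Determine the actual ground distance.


ground = 10.9 cm * 10000 / 100 = 1090.0 m = 1.09 km

1.09 km


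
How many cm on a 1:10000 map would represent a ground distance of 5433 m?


map_cm = 5433 * 100 / 10000 = 54.33 cm

54.33 cm


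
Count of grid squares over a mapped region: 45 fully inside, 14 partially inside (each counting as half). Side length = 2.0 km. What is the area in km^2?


effective squares = 45 + 14 * 0.5 = 52.0
area = 52.0 * 4.0 = 208.0 km^2

208.0 km^2


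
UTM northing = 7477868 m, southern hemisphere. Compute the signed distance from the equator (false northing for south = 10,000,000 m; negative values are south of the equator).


For southern: actual = 7477868 - 10000000 = -2522132 m

-2522132 m


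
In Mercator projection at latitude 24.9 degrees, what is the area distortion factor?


area_distortion = 1/cos^2(24.9) = 1.215

1.215


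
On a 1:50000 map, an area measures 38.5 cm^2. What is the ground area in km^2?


ground_area = 38.5 * (50000/100)^2 = 9625000.0 m^2 = 9.625 km^2

9.625 km^2


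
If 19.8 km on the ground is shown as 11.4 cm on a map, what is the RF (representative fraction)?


ground = 19.8 km = 1980000 cm; RF denominator = ground / map = 1980000 / 11.4 ≈ 173684; RF = 1:173684

1:173684


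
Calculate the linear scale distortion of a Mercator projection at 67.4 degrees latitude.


SF = 1 / cos(67.4) = 1 / 0.384295 = 2.602

2.602


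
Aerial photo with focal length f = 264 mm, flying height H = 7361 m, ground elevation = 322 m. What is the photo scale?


scale = f / (H - h) = 264 mm / 7039 m = 264 / 7039000 = 1:26663

1:26663


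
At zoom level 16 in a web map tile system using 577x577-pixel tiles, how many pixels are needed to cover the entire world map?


tiles per axis = 2^16 = 65536
total tiles = 65536^2 = 4294967296
pixels per axis = 65536 * 577 = 37814272
total pixels = 37814272^2 = 1429919166889984

1429919166889984 pixels


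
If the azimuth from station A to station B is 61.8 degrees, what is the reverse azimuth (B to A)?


back azimuth = (61.8 + 180) mod 360 = 241.8 degrees

241.8 degrees


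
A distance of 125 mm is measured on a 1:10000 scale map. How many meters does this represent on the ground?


ground = 125 mm * 10000 / 1000 = 1250.0 m

1250.0 m


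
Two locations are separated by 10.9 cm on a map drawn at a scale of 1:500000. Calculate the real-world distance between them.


ground = 10.9 cm * 500000 / 100 = 54500.0 m = 54.5 km

54.5 km


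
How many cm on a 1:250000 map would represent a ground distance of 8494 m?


map_cm = 8494 * 100 / 250000 = 3.3976 cm ≈ 3.4 cm

3.4 cm


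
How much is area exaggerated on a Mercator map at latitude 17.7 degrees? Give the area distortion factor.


area_distortion = 1/cos^2(17.7) = 1.102

1.102


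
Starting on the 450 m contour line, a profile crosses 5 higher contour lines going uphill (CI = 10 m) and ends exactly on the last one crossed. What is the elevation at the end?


elevation = 450 + 5 * 10 = 500 m

500 m


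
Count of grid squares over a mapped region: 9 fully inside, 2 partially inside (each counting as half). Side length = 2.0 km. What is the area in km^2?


effective squares = 9 + 2 * 0.5 = 10.0
area = 10.0 * 4.0 = 40.0 km^2

40.0 km^2


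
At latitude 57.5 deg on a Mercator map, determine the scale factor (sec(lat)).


SF = 1 / cos(57.5) = 1 / 0.5373 = 1.861

1.861


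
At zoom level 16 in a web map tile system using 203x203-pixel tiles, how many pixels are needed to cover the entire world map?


tiles per axis = 2^16 = 65536
total tiles = 65536^2 = 4294967296
pixels per axis = 65536 * 203 = 13303808
total pixels = 13303808^2 = 176991307300864

176991307300864 pixels


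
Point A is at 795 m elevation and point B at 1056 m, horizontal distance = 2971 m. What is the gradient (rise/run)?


gradient = (1056 - 795) / 2971 = 261 / 2971 = 0.0878

0.0878


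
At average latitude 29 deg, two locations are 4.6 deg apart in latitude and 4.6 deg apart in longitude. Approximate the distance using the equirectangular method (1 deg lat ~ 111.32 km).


dlat_km = 4.6 * 111.32 = 512.072
dlon_km = 4.6 * 111.32 * cos(29) ≈ 447.868
dist = sqrt(512.072^2 + 447.868^2) ≈ 680.3 km

680.3 km


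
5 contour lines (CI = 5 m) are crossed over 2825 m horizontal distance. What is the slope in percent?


elevation change = 5 * 5 = 25 m
slope = 25 / 2825 * 100 = 0.9%

0.9%


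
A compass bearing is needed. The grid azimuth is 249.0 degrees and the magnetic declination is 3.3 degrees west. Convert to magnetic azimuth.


magnetic azimuth = grid azimuth - declination (east +ve)
mag_az = 249.0 - -3.3 = 252.3 degrees

252.3 degrees


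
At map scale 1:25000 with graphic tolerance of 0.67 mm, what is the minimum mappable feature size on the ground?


ground = 0.67 mm * 25000 / 1000 = 16.75 m

16.75 m


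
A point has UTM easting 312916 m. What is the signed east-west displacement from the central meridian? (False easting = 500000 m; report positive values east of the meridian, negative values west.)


displacement = 312916 - 500000 = -187084 m

-187084 m


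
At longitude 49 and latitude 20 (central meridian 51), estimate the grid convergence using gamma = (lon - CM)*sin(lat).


gamma = (49 - 51) * sin(20) = -2 * 0.34202 = -0.684 degrees

-0.684 degrees


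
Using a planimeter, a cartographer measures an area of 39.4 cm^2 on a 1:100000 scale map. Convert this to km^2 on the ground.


ground_area = 39.4 * (100000/100)^2 = 39400000.0 m^2 = 39.4 km^2

39.4 km^2


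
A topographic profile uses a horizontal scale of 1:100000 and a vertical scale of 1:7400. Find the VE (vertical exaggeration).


VE = horizontal_scale / vertical_scale = 100000 / 7400 ≈ 13.5

13.5x


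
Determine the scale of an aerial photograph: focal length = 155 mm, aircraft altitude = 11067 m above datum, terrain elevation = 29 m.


scale = f / (H - h) = 155 mm / 11038 m = 155 / 11038000 = 1:71213

1:71213


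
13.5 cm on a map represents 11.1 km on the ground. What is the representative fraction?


ground = 11.1 km = 1110000 cm; RF denominator = ground / map = 1110000 / 13.5 ≈ 82222; RF = 1:82222

1:82222


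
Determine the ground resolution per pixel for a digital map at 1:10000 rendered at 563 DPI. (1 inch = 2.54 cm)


pixel_cm = 2.54 / 563 ≈ 0.004512 cm
ground = pixel_cm * 10000 / 100 = 2.54 * 10000 / (563 * 100) = 25400 / 56300 ≈ 0.45 m

0.45 m


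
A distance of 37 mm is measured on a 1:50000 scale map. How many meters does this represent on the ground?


ground = 37 mm * 50000 / 1000 = 1850.0 m

1850.0 m


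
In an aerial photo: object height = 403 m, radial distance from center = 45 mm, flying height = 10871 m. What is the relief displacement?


d = h * r / H = 403 * 45 / 10871 = 1.67 mm

1.67 mm


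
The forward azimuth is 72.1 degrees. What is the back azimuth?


back azimuth = (72.1 + 180) mod 360 = 252.1 degrees

252.1 degrees


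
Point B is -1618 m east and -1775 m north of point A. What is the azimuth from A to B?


az = atan2(-1618, -1775) = -137.6 deg
adjusted to 0-360: 222.4 degrees

222.4 degrees


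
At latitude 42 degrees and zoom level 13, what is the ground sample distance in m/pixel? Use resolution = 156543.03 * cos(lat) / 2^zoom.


res = 156543.03 * cos(42) / 2^13 = 156543.03 * 0.74314483 / 8192 = 14.2 m/pixel

14.2 m/pixel


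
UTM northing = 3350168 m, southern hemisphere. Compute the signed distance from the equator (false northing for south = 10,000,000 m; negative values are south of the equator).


For southern: actual = 3350168 - 10000000 = -6649832 m

-6649832 m


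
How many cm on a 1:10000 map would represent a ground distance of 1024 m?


map_cm = 1024 * 100 / 10000 = 10.24 cm

10.24 cm


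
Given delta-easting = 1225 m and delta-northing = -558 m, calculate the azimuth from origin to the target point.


az = atan2(1225, -558) = 114.5 deg
adjusted to 0-360: 114.5 degrees

114.5 degrees


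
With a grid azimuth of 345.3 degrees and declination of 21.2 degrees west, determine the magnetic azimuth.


magnetic azimuth = grid azimuth - declination (east +ve)
mag_az = 345.3 - -21.2 = 6.5 degrees

6.5 degrees


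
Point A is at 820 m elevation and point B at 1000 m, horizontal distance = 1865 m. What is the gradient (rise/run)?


gradient = (1000 - 820) / 1865 = 180 / 1865 = 0.0965

0.0965


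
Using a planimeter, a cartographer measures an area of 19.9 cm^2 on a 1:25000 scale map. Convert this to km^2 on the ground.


ground_area = 19.9 * (25000/100)^2 = 1243750.0 m^2 = 1.24375 km^2 ≈ 1.244 km^2

1.244 km^2


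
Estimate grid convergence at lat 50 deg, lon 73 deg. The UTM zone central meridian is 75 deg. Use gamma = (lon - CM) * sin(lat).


gamma = (73 - 75) * sin(50) = -2 * 0.766044 = -1.532 degrees

-1.532 degrees


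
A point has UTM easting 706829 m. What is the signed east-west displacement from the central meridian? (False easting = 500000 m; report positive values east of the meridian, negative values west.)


displacement = 706829 - 500000 = 206829 m

206829 m


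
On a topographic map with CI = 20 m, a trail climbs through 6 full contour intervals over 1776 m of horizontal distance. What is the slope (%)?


elevation change = 6 * 20 = 120 m
slope = 120 / 1776 * 100 = 6.8%

6.8%


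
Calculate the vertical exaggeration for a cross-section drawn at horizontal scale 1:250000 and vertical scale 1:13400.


VE = horizontal_scale / vertical_scale = 250000 / 13400 ≈ 18.7

18.7x


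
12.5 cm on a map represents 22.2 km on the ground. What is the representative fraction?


ground = 22.2 km = 2220000 cm; RF denominator = ground / map = 2220000 / 12.5 = 177600; RF = 1:177600

1:177600


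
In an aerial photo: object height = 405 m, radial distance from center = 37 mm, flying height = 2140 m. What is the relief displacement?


d = h * r / H = 405 * 37 / 2140 = 7.0 mm

7.0 mm


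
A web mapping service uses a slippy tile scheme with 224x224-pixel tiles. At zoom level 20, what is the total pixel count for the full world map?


tiles per axis = 2^20 = 1048576
total tiles = 1048576^2 = 1099511627776
pixels per axis = 1048576 * 224 = 234881024
total pixels = 234881024^2 = 55169095435288576

55169095435288576 pixels


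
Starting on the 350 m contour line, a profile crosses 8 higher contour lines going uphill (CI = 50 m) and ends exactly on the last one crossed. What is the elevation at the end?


elevation = 350 + 8 * 50 = 750 m

750 m


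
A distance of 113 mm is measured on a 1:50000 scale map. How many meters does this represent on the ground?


ground = 113 mm * 50000 / 1000 = 5650.0 m

5650.0 m


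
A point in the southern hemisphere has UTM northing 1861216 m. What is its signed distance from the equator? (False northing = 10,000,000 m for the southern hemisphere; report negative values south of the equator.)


For southern: actual = 1861216 - 10000000 = -8138784 m

-8138784 m


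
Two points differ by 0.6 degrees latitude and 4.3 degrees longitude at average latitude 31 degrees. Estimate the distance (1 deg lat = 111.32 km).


dlat_km = 0.6 * 111.32 = 66.792
dlon_km = 4.3 * 111.32 * cos(31) ≈ 410.305
dist = sqrt(66.792^2 + 410.305^2) ≈ 415.7 km

415.7 km


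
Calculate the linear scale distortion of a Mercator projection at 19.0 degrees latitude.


SF = 1 / cos(19.0) = 1 / 0.945519 = 1.058

1.058


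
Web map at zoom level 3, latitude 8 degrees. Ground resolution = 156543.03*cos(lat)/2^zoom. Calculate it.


res = 156543.03 * cos(8) / 2^3 = 156543.03 * 0.99026807 / 8 = 19377.45 m/pixel

19377.45 m/pixel


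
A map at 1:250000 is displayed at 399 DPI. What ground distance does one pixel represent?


pixel_cm = 2.54 / 399 ≈ 0.006366 cm
ground = pixel_cm * 250000 / 100 = 2.54 * 250000 / (399 * 100) = 635000 / 39900 ≈ 15.91 m

15.91 m


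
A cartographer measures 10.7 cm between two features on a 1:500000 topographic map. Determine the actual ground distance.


ground = 10.7 cm * 500000 / 100 = 53500.0 m = 53.5 km

53.5 km


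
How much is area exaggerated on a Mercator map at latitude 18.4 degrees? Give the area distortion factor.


area_distortion = 1/cos^2(18.4) = 1.111

1.111


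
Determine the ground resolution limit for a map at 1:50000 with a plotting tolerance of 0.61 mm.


ground = 0.61 mm * 50000 / 1000 = 30.5 m

30.5 m


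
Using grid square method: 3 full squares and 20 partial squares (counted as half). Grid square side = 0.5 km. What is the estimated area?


effective squares = 3 + 20 * 0.5 = 13.0
area = 13.0 * 0.25 = 3.25 km^2

3.25 km^2


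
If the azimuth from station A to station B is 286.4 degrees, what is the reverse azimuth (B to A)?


back azimuth = (286.4 + 180) mod 360 = 106.4 degrees

106.4 degrees


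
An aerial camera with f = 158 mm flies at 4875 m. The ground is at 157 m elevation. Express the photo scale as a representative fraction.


scale = f / (H - h) = 158 mm / 4718 m = 158 / 4718000 = 1:29861

1:29861


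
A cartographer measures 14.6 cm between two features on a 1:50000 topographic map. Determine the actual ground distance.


ground = 14.6 cm * 50000 / 100 = 7300.0 m = 7.3 km

7.3 km


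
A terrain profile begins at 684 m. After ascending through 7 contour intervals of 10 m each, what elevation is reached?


elevation = 684 + 7 * 10 = 754 m

754 m


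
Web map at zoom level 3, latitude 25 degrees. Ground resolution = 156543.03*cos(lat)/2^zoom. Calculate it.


res = 156543.03 * cos(25) / 2^3 = 156543.03 * 0.90630779 / 8 = 17734.52 m/pixel

17734.52 m/pixel


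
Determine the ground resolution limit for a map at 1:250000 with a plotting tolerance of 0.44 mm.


ground = 0.44 mm * 250000 / 1000 = 110.0 m

110.0 m


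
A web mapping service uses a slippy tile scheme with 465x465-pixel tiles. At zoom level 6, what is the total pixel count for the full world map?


tiles per axis = 2^6 = 64
total tiles = 64^2 = 4096
pixels per axis = 64 * 465 = 29760
total pixels = 29760^2 = 885657600

885657600 pixels


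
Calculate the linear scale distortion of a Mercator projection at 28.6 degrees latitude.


SF = 1 / cos(28.6) = 1 / 0.877983 = 1.139

1.139


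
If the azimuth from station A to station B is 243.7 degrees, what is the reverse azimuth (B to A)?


back azimuth = (243.7 + 180) mod 360 = 63.7 degrees

63.7 degrees


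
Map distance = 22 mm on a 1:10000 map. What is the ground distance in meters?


ground = 22 mm * 10000 / 1000 = 220.0 m

220.0 m


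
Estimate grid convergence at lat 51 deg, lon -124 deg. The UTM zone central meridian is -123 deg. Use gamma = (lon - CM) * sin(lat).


gamma = (-124 - -123) * sin(51) = -1 * 0.777146 = -0.777 degrees

-0.777 degrees


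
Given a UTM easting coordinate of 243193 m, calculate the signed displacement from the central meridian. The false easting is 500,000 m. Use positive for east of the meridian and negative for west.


displacement = 243193 - 500000 = -256807 m

-256807 m


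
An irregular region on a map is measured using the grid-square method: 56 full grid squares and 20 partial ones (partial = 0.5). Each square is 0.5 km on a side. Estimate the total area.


effective squares = 56 + 20 * 0.5 = 66.0
area = 66.0 * 0.25 = 16.5 km^2

16.5 km^2


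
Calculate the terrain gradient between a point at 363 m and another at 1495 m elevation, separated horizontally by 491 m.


gradient = (1495 - 363) / 491 = 1132 / 491 = 2.3055

2.3055


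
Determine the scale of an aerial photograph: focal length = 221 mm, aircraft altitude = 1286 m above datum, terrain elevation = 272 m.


scale = f / (H - h) = 221 mm / 1014 m = 221 / 1014000 = 1:4588

1:4588


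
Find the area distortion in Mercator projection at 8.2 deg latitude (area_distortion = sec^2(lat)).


area_distortion = 1/cos^2(8.2) = 1.021

1.021


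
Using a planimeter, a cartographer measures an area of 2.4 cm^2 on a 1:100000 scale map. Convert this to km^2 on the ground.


ground_area = 2.4 * (100000/100)^2 = 2400000.0 m^2 = 2.4 km^2

2.4 km^2


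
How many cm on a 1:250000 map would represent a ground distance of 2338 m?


map_cm = 2338 * 100 / 250000 = 0.9352 cm ≈ 0.94 cm

0.94 cm


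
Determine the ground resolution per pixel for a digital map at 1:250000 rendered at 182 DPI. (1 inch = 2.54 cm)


pixel_cm = 2.54 / 182 ≈ 0.013956 cm
ground = pixel_cm * 250000 / 100 = 2.54 * 250000 / (182 * 100) = 635000 / 18200 ≈ 34.89 m

34.89 m


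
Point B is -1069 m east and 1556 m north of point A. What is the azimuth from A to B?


az = atan2(-1069, 1556) = -34.5 deg
adjusted to 0-360: 325.5 degrees

325.5 degrees


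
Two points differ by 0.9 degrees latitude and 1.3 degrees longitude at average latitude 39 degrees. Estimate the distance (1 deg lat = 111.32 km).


dlat_km = 0.9 * 111.32 = 100.188
dlon_km = 1.3 * 111.32 * cos(39) ≈ 112.465
dist = sqrt(100.188^2 + 112.465^2) ≈ 150.6 km

150.6 km


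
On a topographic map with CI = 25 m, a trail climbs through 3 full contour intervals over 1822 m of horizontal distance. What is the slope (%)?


elevation change = 3 * 25 = 75 m
slope = 75 / 1822 * 100 = 4.1%

4.1%


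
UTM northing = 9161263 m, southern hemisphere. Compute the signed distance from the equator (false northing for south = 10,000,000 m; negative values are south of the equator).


For southern: actual = 9161263 - 10000000 = -838737 m

-838737 m


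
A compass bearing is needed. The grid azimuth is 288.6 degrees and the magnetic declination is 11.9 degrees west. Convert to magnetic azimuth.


magnetic azimuth = grid azimuth - declination (east +ve)
mag_az = 288.6 - -11.9 = 300.5 degrees

300.5 degrees


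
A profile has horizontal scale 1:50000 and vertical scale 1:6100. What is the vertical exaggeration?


VE = horizontal_scale / vertical_scale = 50000 / 6100 ≈ 8.2

8.2x


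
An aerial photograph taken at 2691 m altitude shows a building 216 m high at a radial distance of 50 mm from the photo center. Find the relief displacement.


d = h * r / H = 216 * 50 / 2691 = 4.01 mm

4.01 mm


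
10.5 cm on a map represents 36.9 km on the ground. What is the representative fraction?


ground = 36.9 km = 3690000 cm; RF denominator = ground / map = 3690000 / 10.5 ≈ 351429; RF = 1:351429

1:351429


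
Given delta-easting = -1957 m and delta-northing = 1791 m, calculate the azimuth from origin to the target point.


az = atan2(-1957, 1791) = -47.5 deg
adjusted to 0-360: 312.5 degrees

312.5 degrees


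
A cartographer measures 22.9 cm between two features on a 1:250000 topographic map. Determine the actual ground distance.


ground = 22.9 cm * 250000 / 100 = 57250.0 m = 57.25 km

57.25 km


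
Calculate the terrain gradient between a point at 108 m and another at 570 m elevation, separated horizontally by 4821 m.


gradient = (570 - 108) / 4821 = 462 / 4821 = 0.0958

0.0958


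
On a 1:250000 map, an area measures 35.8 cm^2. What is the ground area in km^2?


ground_area = 35.8 * (250000/100)^2 = 223750000.0 m^2 = 223.75 km^2

223.75 km^2


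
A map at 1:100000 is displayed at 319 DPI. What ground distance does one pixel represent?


pixel_cm = 2.54 / 319 ≈ 0.007962 cm
ground = pixel_cm * 100000 / 100 = 2.54 * 100000 / (319 * 100) = 254000 / 31900 ≈ 7.96 m

7.96 m


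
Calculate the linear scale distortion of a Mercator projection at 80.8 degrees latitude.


SF = 1 / cos(80.8) = 1 / 0.159881 = 6.255

6.255


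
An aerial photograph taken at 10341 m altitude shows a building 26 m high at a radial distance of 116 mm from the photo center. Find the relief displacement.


d = h * r / H = 26 * 116 / 10341 = 0.29 mm

0.29 mm


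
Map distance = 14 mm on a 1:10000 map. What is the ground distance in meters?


ground = 14 mm * 10000 / 1000 = 140.0 m

140.0 m


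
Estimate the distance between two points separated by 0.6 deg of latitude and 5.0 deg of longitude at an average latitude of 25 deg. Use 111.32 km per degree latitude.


dlat_km = 0.6 * 111.32 = 66.792
dlon_km = 5.0 * 111.32 * cos(25) ≈ 504.451
dist = sqrt(66.792^2 + 504.451^2) ≈ 508.9 km

508.9 km


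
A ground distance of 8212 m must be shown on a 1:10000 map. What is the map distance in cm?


map_cm = 8212 * 100 / 10000 = 82.12 cm

82.12 cm


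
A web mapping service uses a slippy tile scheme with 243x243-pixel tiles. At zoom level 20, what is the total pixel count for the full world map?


tiles per axis = 2^20 = 1048576
total tiles = 1048576^2 = 1099511627776
pixels per axis = 1048576 * 243 = 254803968
total pixels = 254803968^2 = 64925062108545024

64925062108545024 pixels


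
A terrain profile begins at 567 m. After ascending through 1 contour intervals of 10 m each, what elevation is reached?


elevation = 567 + 1 * 10 = 577 m

577 m


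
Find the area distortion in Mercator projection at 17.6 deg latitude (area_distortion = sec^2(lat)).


area_distortion = 1/cos^2(17.6) = 1.101

1.101


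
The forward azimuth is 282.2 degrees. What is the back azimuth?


back azimuth = (282.2 + 180) mod 360 = 102.2 degrees

102.2 degrees


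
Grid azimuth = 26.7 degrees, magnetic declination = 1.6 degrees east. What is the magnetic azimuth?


magnetic azimuth = grid azimuth - declination (east +ve)
mag_az = 26.7 - 1.6 = 25.1 degrees

25.1 degrees


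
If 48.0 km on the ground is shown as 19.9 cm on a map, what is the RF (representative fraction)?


ground = 48.0 km = 4800000 cm; RF denominator = ground / map = 4800000 / 19.9 ≈ 241206; RF = 1:241206

1:241206


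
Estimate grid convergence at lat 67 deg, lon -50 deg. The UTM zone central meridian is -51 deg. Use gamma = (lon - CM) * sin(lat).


gamma = (-50 - -51) * sin(67) = 1 * 0.920505 = 0.921 degrees

0.921 degrees


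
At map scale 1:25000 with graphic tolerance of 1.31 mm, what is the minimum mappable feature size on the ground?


ground = 1.31 mm * 25000 / 1000 = 32.75 m

32.75 m


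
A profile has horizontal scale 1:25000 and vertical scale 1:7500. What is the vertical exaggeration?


VE = horizontal_scale / vertical_scale = 25000 / 7500 ≈ 3.3

3.3x


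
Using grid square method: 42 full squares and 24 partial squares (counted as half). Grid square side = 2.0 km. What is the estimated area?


effective squares = 42 + 24 * 0.5 = 54.0
area = 54.0 * 4.0 = 216.0 km^2

216.0 km^2


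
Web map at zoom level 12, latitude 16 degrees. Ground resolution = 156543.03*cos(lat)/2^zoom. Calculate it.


res = 156543.03 * cos(16) / 2^12 = 156543.03 * 0.9612617 / 4096 = 36.74 m/pixel

36.74 m/pixel


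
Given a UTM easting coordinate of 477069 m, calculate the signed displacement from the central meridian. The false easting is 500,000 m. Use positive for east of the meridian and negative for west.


displacement = 477069 - 500000 = -22931 m

-22931 m


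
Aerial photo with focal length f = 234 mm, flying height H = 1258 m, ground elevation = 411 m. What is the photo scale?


scale = f / (H - h) = 234 mm / 847 m = 234 / 847000 = 1:3620

1:3620


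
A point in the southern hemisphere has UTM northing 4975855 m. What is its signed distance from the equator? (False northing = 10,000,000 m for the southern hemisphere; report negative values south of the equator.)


For southern: actual = 4975855 - 10000000 = -5024145 m

-5024145 m


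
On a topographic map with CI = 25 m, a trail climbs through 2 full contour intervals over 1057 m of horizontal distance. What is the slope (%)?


elevation change = 2 * 25 = 50 m
slope = 50 / 1057 * 100 = 4.7%

4.7%


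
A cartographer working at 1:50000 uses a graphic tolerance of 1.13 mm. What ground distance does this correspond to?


ground = 1.13 mm * 50000 / 1000 = 56.5 m

56.5 m


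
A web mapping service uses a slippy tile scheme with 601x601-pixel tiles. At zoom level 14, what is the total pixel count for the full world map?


tiles per axis = 2^14 = 16384
total tiles = 16384^2 = 268435456
pixels per axis = 16384 * 601 = 9846784
total pixels = 9846784^2 = 96959155142656

96959155142656 pixels


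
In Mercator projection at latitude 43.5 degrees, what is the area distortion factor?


area_distortion = 1/cos^2(43.5) = 1.901

1.901


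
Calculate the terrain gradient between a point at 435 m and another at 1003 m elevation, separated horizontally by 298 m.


gradient = (1003 - 435) / 298 = 568 / 298 = 1.906

1.906


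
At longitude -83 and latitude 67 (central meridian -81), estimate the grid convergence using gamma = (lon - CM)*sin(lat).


gamma = (-83 - -81) * sin(67) = -2 * 0.920505 = -1.841 degrees

-1.841 degrees


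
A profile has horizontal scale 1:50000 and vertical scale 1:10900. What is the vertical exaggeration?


VE = horizontal_scale / vertical_scale = 50000 / 10900 ≈ 4.6

4.6x


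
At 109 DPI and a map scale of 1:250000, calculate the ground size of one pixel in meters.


pixel_cm = 2.54 / 109 ≈ 0.023303 cm
ground = pixel_cm * 250000 / 100 = 2.54 * 250000 / (109 * 100) = 635000 / 10900 ≈ 58.26 m

58.26 m


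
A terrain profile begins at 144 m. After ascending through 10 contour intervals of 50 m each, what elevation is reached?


elevation = 144 + 10 * 50 = 644 m

644 m


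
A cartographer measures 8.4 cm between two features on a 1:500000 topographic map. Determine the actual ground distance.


ground = 8.4 cm * 500000 / 100 = 42000.0 m = 42.0 km

42.0 km


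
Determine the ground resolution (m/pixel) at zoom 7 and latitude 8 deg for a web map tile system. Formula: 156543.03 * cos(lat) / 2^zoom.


res = 156543.03 * cos(8) / 2^7 = 156543.03 * 0.99026807 / 128 = 1211.09 m/pixel

1211.09 m/pixel


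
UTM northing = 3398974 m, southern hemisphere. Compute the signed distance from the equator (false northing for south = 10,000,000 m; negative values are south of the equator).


For southern: actual = 3398974 - 10000000 = -6601026 m

-6601026 m


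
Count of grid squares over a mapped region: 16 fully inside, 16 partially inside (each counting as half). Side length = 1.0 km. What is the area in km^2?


effective squares = 16 + 16 * 0.5 = 24.0
area = 24.0 * 1.0 = 24.0 km^2

24.0 km^2


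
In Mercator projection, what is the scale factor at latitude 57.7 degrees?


SF = 1 / cos(57.7) = 1 / 0.534352 = 1.871

1.871


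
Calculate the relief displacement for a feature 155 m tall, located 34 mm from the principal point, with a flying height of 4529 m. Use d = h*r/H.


d = h * r / H = 155 * 34 / 4529 = 1.16 mm

1.16 mm


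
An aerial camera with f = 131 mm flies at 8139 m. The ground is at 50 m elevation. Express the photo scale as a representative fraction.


scale = f / (H - h) = 131 mm / 8089 m = 131 / 8089000 = 1:61748

1:61748


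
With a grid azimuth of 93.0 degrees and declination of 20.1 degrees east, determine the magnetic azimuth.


magnetic azimuth = grid azimuth - declination (east +ve)
mag_az = 93.0 - 20.1 = 72.9 degrees

72.9 degrees


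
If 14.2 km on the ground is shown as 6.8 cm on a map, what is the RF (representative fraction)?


ground = 14.2 km = 1420000 cm; RF denominator = ground / map = 1420000 / 6.8 ≈ 208824; RF = 1:208824

1:208824


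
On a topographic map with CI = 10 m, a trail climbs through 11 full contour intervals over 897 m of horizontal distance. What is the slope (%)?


elevation change = 11 * 10 = 110 m
slope = 110 / 897 * 100 = 12.3%

12.3%


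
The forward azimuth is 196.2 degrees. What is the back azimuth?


back azimuth = (196.2 + 180) mod 360 = 16.2 degrees

16.2 degrees


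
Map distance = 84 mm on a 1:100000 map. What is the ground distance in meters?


ground = 84 mm * 100000 / 1000 = 8400.0 m

8400.0 m


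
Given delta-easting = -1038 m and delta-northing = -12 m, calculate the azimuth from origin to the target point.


az = atan2(-1038, -12) = -90.7 deg
adjusted to 0-360: 269.3 degrees

269.3 degrees


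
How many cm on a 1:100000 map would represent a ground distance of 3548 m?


map_cm = 3548 * 100 / 100000 = 3.548 cm ≈ 3.55 cm

3.55 cm


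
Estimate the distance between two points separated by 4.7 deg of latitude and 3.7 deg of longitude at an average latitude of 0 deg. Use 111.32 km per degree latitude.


dlat_km = 4.7 * 111.32 = 523.204
dlon_km = 3.7 * 111.32 * cos(0) ≈ 411.884
dist = sqrt(523.204^2 + 411.884^2) ≈ 665.9 km

665.9 km


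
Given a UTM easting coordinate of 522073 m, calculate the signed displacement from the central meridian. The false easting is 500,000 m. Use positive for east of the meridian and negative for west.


displacement = 522073 - 500000 = 22073 m

22073 m


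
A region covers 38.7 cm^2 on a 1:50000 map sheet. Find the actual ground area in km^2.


ground_area = 38.7 * (50000/100)^2 = 9675000.0 m^2 = 9.675 km^2

9.675 km^2


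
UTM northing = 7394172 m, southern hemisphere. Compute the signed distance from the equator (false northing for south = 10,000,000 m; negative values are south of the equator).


For southern: actual = 7394172 - 10000000 = -2605828 m

-2605828 m


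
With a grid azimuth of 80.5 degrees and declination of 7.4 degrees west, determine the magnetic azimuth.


magnetic azimuth = grid azimuth - declination (east +ve)
mag_az = 80.5 - -7.4 = 87.9 degrees

87.9 degrees


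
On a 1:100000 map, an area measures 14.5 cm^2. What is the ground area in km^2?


ground_area = 14.5 * (100000/100)^2 = 14500000.0 m^2 = 14.5 km^2

14.5 km^2


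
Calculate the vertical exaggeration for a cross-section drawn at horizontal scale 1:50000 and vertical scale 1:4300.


VE = horizontal_scale / vertical_scale = 50000 / 4300 ≈ 11.6

11.6x


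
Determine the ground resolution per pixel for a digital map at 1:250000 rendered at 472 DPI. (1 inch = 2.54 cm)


pixel_cm = 2.54 / 472 ≈ 0.005381 cm
ground = pixel_cm * 250000 / 100 = 2.54 * 250000 / (472 * 100) = 635000 / 47200 ≈ 13.45 m

13.45 m


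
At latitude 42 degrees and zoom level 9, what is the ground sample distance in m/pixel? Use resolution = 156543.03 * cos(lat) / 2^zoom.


res = 156543.03 * cos(42) / 2^9 = 156543.03 * 0.74314483 / 512 = 227.22 m/pixel

227.22 m/pixel


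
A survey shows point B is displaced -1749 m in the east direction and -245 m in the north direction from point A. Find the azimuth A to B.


az = atan2(-1749, -245) = -98.0 deg
adjusted to 0-360: 262.0 degrees

262.0 degrees


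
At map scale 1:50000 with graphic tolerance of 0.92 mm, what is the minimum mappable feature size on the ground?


ground = 0.92 mm * 50000 / 1000 = 46.0 m

46.0 m


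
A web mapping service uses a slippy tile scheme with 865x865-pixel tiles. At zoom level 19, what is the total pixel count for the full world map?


tiles per axis = 2^19 = 524288
total tiles = 524288^2 = 274877906944
pixels per axis = 524288 * 865 = 453509120
total pixels = 453509120^2 = 205670521923174400

205670521923174400 pixels


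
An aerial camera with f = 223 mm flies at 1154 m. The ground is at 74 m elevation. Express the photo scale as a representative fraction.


scale = f / (H - h) = 223 mm / 1080 m = 223 / 1080000 = 1:4843

1:4843
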